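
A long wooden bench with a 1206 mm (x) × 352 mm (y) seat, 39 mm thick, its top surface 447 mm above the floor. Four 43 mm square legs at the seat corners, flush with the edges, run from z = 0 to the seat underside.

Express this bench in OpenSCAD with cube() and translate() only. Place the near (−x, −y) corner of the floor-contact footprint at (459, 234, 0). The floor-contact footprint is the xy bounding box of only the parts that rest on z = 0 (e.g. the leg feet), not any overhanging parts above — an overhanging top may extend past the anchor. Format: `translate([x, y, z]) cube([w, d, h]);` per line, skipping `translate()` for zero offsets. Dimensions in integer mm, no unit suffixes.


translate([459, 234, 408]) cube([1206, 352, 39]);
translate([459, 234, 0]) cube([43, 43, 408]);
translate([459, 543, 0]) cube([43, 43, 408]);
translate([1622, 234, 0]) cube([43, 43, 408]);
translate([1622, 543, 0]) cube([43, 43, 408]);


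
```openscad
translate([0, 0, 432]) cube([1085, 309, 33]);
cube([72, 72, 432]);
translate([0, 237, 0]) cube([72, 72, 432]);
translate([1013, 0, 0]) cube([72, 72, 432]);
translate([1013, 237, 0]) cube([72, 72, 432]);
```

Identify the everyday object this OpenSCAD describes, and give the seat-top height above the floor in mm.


A bench. The seat-top height is 465 mm.

A long slab on four corner posts — a bench. The slab sits at z = 432 with thickness 33, so the top is 432 + 33 = 465 mm.


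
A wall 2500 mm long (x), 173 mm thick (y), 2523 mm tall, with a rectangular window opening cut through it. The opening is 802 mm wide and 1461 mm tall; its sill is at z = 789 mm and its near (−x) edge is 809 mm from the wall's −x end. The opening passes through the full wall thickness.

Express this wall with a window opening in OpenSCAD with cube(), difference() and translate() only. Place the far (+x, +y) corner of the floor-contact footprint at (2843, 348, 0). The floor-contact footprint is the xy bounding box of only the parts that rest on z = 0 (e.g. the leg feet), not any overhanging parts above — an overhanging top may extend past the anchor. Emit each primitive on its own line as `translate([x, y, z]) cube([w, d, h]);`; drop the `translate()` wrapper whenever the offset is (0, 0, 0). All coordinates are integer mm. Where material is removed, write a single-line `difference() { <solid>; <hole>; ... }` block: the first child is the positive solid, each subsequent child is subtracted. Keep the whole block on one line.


difference() { translate([343, 175, 0]) cube([2500, 173, 2523]); translate([1152, 175, 789]) cube([802, 173, 1461]); }


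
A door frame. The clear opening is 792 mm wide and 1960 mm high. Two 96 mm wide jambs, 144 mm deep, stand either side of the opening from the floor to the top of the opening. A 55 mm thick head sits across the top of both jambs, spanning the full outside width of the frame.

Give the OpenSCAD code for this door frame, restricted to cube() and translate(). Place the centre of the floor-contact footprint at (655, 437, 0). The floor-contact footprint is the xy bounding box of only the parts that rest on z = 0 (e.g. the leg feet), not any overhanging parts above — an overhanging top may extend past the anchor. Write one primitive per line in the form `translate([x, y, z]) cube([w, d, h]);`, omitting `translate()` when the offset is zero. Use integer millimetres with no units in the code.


translate([163, 365, 0]) cube([96, 144, 1960]);
translate([1051, 365, 0]) cube([96, 144, 1960]);
translate([163, 365, 1960]) cube([984, 144, 55]);


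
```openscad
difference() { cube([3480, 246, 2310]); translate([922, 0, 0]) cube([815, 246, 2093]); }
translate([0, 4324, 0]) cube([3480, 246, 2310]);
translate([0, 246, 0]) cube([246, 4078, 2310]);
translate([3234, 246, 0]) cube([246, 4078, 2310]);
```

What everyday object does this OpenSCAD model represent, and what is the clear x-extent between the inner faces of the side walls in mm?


A single room. The interior width is 2988 mm.

Four walls enclosing a rectangle with a door in the front wall — a room. Outside width 3480 minus two 246 mm walls gives 2988 mm.


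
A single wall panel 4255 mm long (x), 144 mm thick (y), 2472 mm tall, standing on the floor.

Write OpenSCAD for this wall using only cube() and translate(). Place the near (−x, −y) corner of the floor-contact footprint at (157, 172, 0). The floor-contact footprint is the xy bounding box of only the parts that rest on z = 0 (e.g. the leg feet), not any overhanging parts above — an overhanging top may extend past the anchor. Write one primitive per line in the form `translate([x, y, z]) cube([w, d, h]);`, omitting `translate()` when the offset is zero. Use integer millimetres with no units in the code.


translate([157, 172, 0]) cube([4255, 144, 2472]);


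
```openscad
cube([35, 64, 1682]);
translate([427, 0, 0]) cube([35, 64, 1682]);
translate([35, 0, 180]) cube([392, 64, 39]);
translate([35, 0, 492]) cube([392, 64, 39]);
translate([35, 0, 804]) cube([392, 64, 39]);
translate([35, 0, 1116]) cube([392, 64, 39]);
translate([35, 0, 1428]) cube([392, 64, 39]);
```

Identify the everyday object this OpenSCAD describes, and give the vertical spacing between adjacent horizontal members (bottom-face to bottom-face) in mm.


A ladder. The rung spacing is 312 mm.

Two tall 35×64 posts with 5 short bars between them — a ladder. Adjacent rungs sit at z = 180 and z = 492, so the spacing is 492 − 180 = 312 mm.


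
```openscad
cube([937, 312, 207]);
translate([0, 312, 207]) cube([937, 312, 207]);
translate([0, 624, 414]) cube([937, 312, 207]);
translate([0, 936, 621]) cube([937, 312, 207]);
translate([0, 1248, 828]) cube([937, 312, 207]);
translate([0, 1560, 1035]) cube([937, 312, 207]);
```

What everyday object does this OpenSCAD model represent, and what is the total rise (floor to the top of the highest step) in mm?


A staircase. The total rise is 1242 mm.

6 identical blocks, each offset up and back from the previous — a staircase. Each step is 207 mm tall and there are 6 of them, so the total rise is 6 × 207 = 1242 mm.


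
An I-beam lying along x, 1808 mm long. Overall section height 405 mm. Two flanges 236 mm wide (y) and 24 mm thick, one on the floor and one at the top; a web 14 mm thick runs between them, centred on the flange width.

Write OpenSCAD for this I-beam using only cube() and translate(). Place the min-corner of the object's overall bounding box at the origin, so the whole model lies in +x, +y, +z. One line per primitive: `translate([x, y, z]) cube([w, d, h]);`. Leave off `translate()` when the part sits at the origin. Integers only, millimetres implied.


cube([1808, 236, 24]);
translate([0, 111, 24]) cube([1808, 14, 357]);
translate([0, 0, 381]) cube([1808, 236, 24]);


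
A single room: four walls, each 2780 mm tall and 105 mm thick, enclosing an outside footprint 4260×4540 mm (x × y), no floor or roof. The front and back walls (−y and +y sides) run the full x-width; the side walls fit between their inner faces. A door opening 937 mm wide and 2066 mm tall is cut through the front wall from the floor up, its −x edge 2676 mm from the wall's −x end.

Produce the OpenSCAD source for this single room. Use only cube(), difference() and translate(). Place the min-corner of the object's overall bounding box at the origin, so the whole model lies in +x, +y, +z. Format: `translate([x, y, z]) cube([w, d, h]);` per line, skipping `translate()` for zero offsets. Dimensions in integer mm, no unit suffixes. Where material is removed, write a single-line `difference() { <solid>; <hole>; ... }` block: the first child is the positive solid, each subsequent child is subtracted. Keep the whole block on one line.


difference() { cube([4260, 105, 2780]); translate([2676, 0, 0]) cube([937, 105, 2066]); }
translate([0, 4435, 0]) cube([4260, 105, 2780]);
translate([0, 105, 0]) cube([105, 4330, 2780]);
translate([4155, 105, 0]) cube([105, 4330, 2780]);


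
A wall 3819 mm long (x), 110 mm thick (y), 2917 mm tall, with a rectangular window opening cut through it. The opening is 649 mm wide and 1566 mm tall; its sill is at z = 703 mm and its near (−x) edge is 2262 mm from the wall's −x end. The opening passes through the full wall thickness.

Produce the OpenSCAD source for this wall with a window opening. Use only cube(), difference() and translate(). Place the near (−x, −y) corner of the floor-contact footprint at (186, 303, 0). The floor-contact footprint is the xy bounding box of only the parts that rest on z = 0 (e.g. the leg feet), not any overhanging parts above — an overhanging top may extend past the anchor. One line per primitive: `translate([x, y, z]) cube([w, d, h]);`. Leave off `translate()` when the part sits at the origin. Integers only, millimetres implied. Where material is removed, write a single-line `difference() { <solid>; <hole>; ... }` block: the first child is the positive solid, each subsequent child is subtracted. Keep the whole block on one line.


difference() { translate([186, 303, 0]) cube([3819, 110, 2917]); translate([2448, 303, 703]) cube([649, 110, 1566]); }


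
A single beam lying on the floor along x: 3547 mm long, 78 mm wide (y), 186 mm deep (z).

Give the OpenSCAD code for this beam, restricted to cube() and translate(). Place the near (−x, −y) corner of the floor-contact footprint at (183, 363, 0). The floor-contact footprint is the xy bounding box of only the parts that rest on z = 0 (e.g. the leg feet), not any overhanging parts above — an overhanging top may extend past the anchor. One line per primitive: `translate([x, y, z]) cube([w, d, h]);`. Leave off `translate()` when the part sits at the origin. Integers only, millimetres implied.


translate([183, 363, 0]) cube([3547, 78, 186]);


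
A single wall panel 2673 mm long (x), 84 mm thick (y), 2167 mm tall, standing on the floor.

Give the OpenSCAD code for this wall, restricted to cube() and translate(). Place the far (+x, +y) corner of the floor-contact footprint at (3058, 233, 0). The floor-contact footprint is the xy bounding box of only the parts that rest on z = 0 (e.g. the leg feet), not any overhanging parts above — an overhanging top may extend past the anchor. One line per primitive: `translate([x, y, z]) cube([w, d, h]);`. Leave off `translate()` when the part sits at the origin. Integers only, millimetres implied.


translate([385, 149, 0]) cube([2673, 84, 2167]);


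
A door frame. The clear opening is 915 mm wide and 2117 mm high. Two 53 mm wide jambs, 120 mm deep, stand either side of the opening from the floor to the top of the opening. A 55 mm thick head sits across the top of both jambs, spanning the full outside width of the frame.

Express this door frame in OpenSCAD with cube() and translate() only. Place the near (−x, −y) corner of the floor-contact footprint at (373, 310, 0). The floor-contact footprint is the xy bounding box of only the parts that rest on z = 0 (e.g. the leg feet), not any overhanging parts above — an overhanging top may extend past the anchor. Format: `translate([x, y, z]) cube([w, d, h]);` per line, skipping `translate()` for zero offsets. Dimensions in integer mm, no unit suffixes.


translate([373, 310, 0]) cube([53, 120, 2117]);
translate([1341, 310, 0]) cube([53, 120, 2117]);
translate([373, 310, 2117]) cube([1021, 120, 55]);


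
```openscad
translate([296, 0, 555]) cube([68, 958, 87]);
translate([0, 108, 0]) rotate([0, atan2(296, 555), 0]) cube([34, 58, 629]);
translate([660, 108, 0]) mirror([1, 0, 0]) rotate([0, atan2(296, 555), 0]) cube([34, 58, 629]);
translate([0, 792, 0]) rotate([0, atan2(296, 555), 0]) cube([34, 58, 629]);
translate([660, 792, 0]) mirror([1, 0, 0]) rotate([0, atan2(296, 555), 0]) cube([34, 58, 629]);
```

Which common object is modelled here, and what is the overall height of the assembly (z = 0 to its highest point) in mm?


A sawhorse. The overall height is 642 mm.

A beam across two mirrored pairs of raked legs — a sawhorse. The beam's underside is at z = 555 (matching the legs' vertical rise in atan2(296, 555)) and the beam is 87 mm tall, so its top is at 555 + 87 = 642 mm. The raked legs top out at the beam's underside, so that is the highest point.


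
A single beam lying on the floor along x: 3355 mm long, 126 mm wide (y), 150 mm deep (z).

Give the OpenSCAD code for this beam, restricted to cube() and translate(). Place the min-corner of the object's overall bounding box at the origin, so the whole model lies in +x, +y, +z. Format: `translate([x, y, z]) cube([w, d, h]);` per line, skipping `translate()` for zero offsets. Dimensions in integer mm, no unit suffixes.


cube([3355, 126, 150]);


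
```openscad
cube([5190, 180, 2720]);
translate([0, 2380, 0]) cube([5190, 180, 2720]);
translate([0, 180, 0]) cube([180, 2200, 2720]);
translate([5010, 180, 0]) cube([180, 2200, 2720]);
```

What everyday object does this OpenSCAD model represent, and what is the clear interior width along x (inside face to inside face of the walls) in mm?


A house (or room) frame. The interior width is 4830 mm.

Four 2720 mm walls enclosing a rectangle with no floor or roof — a room or house frame. Outside width is 5190 mm and wall thickness is 180 mm, so the interior width is 5190 − 2 × 180 = 4830 mm.


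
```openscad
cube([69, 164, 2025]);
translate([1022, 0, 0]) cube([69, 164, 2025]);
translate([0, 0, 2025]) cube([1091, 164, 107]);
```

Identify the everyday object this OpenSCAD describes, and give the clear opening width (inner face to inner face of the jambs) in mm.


A door frame. The clear opening width is 953 mm.

Two 2025 mm tall posts with a header on top — a door frame. The left jamb is 69 mm wide at x = 0; the right jamb starts at x = 1022. The clear opening is 1022 − 69 = 953 mm.


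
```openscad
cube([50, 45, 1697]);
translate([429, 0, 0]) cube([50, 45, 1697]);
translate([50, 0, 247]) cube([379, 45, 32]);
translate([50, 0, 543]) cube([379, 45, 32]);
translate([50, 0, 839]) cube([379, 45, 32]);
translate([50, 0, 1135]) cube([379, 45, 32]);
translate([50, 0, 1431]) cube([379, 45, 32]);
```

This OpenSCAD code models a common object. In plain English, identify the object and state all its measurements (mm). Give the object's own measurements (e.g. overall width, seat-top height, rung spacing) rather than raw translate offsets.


A straight ladder. Two 50×45 mm vertical rails, 1697 mm tall, stand 479 mm apart (outside-to-outside) with their front faces coplanar on the −y side. 5 rungs, each 45 mm deep and 32 mm tall, span between the inner faces of the rails, front faces flush with the rails. The lowest rung's underside is at z = 247 mm and rungs are spaced 296 mm apart (underside to underside).


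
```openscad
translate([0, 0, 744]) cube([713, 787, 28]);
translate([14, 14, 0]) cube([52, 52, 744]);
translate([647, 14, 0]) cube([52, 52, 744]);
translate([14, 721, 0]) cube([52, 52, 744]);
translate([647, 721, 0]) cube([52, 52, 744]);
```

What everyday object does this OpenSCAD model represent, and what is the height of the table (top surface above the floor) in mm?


A table. The table height is 772 mm.

A 713×787×28 slab sits at z = 744 on four 52 mm square posts — a table. The top surface is at 744 + 28 = 772 mm.


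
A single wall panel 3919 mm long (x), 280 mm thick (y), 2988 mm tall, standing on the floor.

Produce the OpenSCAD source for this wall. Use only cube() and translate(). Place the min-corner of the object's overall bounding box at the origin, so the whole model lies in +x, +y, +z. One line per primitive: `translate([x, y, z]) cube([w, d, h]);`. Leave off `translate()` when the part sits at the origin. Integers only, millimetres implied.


cube([3919, 280, 2988]);


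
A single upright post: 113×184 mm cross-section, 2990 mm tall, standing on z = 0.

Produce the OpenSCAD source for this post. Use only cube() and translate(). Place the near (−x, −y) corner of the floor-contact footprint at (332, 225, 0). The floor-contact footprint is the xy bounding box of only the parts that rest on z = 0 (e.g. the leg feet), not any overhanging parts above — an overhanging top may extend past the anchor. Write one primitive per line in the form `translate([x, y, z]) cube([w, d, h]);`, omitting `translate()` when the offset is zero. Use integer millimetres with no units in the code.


translate([332, 225, 0]) cube([113, 184, 2990]);


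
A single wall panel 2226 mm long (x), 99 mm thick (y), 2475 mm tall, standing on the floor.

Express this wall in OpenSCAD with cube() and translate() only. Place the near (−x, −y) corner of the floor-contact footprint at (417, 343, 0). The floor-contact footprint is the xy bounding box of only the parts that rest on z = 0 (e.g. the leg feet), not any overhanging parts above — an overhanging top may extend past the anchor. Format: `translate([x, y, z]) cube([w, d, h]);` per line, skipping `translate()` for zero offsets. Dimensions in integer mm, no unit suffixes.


translate([417, 343, 0]) cube([2226, 99, 2475]);


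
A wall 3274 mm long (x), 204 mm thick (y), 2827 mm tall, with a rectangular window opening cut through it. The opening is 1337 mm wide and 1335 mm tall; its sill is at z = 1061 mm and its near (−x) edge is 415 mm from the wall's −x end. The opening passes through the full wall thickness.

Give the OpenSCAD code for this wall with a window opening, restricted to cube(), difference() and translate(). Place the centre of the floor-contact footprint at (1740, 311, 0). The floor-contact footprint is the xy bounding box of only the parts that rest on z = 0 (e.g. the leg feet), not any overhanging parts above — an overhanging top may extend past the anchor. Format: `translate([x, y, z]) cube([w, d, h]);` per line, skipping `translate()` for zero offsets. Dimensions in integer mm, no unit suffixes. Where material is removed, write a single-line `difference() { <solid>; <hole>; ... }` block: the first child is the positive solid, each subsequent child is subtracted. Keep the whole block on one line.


difference() { translate([103, 209, 0]) cube([3274, 204, 2827]); translate([518, 209, 1061]) cube([1337, 204, 1335]); }


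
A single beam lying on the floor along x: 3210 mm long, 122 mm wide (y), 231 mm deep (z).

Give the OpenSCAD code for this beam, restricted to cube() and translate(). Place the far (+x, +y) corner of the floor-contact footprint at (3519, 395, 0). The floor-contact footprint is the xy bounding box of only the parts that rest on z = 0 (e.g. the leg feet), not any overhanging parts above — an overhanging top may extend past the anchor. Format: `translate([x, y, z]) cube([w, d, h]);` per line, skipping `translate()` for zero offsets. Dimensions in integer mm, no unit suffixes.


translate([309, 273, 0]) cube([3210, 122, 231]);


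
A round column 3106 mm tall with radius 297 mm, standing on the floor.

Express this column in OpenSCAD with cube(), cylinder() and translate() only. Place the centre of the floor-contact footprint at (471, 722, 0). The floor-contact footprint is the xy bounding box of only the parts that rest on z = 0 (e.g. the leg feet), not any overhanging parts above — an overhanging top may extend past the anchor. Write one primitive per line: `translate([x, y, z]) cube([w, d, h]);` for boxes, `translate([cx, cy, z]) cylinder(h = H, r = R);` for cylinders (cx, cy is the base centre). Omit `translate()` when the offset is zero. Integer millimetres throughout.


translate([471, 722, 0]) cylinder(h = 3106, r = 297);


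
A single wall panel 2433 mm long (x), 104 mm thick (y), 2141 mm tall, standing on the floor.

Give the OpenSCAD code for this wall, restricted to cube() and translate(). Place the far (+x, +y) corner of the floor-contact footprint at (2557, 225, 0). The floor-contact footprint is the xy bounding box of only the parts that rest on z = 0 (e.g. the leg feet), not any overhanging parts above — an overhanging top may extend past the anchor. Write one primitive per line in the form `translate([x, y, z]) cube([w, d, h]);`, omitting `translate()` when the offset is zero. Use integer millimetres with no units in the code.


translate([124, 121, 0]) cube([2433, 104, 2141]);


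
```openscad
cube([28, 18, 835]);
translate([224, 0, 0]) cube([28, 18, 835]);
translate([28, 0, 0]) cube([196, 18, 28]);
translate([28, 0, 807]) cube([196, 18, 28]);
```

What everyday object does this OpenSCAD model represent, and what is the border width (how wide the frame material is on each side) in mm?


A picture frame. The border width is 28 mm.

Four thin pieces enclosing a rectangular opening — a picture frame. The two full-height stiles are 835 mm tall; the top rail sits at z = 807 and is 28 mm tall, so the border above the opening is 835 − 807 = 28 mm, matching the stile x-width.


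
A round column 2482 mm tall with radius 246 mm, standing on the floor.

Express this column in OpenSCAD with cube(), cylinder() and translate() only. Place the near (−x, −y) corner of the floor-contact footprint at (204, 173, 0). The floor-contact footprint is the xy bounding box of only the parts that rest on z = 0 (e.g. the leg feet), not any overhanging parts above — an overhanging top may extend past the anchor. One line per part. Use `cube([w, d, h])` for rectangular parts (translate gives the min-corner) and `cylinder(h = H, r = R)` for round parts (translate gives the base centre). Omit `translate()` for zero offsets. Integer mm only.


translate([450, 419, 0]) cylinder(h = 2482, r = 246);


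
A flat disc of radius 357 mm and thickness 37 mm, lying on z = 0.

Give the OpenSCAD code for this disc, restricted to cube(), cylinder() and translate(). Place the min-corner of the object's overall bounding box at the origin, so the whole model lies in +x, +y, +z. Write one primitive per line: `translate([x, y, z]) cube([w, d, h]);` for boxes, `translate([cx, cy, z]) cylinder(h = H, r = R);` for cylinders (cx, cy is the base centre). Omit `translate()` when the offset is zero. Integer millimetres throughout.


translate([357, 357, 0]) cylinder(h = 37, r = 357);


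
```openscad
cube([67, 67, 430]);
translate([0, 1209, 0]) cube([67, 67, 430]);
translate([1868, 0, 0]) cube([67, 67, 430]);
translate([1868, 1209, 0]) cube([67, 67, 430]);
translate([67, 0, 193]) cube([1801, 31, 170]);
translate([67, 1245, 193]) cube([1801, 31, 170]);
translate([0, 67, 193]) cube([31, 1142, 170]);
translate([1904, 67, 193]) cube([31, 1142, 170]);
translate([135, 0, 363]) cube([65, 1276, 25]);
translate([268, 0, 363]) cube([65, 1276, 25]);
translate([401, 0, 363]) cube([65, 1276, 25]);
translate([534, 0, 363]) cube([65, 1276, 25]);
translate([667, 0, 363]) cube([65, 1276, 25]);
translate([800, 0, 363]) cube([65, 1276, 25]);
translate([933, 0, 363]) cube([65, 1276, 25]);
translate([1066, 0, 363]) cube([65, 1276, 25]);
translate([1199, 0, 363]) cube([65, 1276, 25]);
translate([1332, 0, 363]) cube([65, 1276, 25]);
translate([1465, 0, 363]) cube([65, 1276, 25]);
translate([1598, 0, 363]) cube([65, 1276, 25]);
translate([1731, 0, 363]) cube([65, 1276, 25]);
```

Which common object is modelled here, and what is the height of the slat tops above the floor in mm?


A bed frame. The slat-top height is 388 mm.

Four posts, four rails, and a row of slats — a bed frame. Slats sit on the rails at z = 193 + 170 = 363; with slat thickness 25, the top is 388 mm.


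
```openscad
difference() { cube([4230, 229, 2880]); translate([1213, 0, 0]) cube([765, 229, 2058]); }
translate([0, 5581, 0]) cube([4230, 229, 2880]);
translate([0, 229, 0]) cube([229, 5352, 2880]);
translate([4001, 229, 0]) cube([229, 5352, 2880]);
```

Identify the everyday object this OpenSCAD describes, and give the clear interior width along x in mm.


A single room. The interior width is 3772 mm.

Four walls enclosing a rectangle with a door in the front wall — a room. Outside width 4230 minus two 229 mm walls gives 3772 mm.


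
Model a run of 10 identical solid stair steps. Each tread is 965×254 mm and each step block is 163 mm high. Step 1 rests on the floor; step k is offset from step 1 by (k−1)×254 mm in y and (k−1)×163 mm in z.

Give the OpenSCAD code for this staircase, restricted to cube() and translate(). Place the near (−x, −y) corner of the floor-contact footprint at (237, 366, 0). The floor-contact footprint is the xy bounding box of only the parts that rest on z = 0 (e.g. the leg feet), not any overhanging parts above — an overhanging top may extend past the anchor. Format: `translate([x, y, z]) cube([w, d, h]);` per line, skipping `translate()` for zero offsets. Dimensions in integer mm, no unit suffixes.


translate([237, 366, 0]) cube([965, 254, 163]);
translate([237, 620, 163]) cube([965, 254, 163]);
translate([237, 874, 326]) cube([965, 254, 163]);
translate([237, 1128, 489]) cube([965, 254, 163]);
translate([237, 1382, 652]) cube([965, 254, 163]);
translate([237, 1636, 815]) cube([965, 254, 163]);
translate([237, 1890, 978]) cube([965, 254, 163]);
translate([237, 2144, 1141]) cube([965, 254, 163]);
translate([237, 2398, 1304]) cube([965, 254, 163]);
translate([237, 2652, 1467]) cube([965, 254, 163]);


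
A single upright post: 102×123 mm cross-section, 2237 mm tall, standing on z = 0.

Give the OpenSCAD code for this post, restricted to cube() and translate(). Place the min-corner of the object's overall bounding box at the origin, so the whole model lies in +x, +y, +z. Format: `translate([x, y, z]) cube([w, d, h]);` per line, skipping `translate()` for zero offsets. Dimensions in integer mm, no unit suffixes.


cube([102, 123, 2237]);


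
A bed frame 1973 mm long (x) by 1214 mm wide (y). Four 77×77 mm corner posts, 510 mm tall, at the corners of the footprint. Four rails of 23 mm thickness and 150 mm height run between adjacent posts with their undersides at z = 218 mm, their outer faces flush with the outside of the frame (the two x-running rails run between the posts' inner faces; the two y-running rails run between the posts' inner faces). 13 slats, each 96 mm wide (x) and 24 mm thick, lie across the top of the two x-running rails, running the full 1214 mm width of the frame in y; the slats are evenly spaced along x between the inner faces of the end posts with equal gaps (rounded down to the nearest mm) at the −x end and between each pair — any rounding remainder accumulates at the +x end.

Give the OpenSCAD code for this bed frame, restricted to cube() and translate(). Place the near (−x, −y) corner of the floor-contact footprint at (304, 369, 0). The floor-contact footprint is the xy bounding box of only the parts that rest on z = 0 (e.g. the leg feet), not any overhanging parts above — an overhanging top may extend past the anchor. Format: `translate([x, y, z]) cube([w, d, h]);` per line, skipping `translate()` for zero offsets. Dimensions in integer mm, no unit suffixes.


translate([304, 369, 0]) cube([77, 77, 510]);
translate([304, 1506, 0]) cube([77, 77, 510]);
translate([2200, 369, 0]) cube([77, 77, 510]);
translate([2200, 1506, 0]) cube([77, 77, 510]);
translate([381, 369, 218]) cube([1819, 23, 150]);
translate([381, 1560, 218]) cube([1819, 23, 150]);
translate([304, 446, 218]) cube([23, 1060, 150]);
translate([2254, 446, 218]) cube([23, 1060, 150]);
translate([421, 369, 368]) cube([96, 1214, 24]);
translate([557, 369, 368]) cube([96, 1214, 24]);
translate([693, 369, 368]) cube([96, 1214, 24]);
translate([829, 369, 368]) cube([96, 1214, 24]);
translate([965, 369, 368]) cube([96, 1214, 24]);
translate([1101, 369, 368]) cube([96, 1214, 24]);
translate([1237, 369, 368]) cube([96, 1214, 24]);
translate([1373, 369, 368]) cube([96, 1214, 24]);
translate([1509, 369, 368]) cube([96, 1214, 24]);
translate([1645, 369, 368]) cube([96, 1214, 24]);
translate([1781, 369, 368]) cube([96, 1214, 24]);
translate([1917, 369, 368]) cube([96, 1214, 24]);
translate([2053, 369, 368]) cube([96, 1214, 24]);


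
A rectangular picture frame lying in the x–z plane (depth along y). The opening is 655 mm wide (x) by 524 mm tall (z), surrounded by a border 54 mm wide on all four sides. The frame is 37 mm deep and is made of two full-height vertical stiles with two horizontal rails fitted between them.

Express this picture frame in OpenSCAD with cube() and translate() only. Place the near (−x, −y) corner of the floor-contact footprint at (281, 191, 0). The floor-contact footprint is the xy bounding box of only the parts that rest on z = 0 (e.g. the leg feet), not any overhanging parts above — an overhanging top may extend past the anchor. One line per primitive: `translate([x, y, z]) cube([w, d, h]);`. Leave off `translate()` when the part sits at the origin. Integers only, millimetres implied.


translate([281, 191, 0]) cube([54, 37, 632]);
translate([990, 191, 0]) cube([54, 37, 632]);
translate([335, 191, 0]) cube([655, 37, 54]);
translate([335, 191, 578]) cube([655, 37, 54]);


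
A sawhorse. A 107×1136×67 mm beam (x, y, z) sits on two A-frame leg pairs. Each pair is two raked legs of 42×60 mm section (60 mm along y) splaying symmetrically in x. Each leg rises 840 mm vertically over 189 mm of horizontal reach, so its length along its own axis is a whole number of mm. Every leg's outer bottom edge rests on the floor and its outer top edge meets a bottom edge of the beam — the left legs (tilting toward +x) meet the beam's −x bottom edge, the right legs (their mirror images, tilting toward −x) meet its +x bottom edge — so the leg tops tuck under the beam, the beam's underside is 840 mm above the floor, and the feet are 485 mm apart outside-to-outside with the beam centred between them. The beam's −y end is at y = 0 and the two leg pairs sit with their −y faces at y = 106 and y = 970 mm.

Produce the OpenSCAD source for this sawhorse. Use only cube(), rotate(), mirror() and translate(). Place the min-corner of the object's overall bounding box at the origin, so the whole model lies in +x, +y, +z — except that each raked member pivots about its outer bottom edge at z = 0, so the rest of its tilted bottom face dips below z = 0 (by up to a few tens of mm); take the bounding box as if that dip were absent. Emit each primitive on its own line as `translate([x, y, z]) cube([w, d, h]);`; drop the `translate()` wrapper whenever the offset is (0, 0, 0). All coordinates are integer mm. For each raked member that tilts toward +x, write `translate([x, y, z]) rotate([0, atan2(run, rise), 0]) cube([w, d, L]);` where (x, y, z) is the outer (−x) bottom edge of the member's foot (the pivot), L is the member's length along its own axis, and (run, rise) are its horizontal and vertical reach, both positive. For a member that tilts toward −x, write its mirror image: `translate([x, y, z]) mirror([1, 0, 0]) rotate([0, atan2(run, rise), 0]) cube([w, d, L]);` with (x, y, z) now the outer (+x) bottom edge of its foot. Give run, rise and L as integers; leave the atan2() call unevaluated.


// leg length = √(189² + 840²) = 861
// right-leg outer foot x = 2·189 + 107 = 485
// beam min-corner = (189, 0, 840)
translate([189, 0, 840]) cube([107, 1136, 67]);
translate([0, 106, 0]) rotate([0, atan2(189, 840), 0]) cube([42, 60, 861]);
translate([485, 106, 0]) mirror([1, 0, 0]) rotate([0, atan2(189, 840), 0]) cube([42, 60, 861]);
translate([0, 970, 0]) rotate([0, atan2(189, 840), 0]) cube([42, 60, 861]);
translate([485, 970, 0]) mirror([1, 0, 0]) rotate([0, atan2(189, 840), 0]) cube([42, 60, 861]);


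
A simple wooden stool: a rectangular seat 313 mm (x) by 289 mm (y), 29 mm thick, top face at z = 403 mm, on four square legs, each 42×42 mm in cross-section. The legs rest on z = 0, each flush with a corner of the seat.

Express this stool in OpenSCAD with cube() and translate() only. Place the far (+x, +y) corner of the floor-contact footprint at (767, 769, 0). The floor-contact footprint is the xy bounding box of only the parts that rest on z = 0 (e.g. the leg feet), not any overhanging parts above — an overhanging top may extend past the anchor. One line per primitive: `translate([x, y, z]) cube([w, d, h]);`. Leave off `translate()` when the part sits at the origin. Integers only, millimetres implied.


// leg_h = 403 - 29 = 374
translate([454, 480, 374]) cube([313, 289, 29]);
translate([454, 480, 0]) cube([42, 42, 374]);
translate([725, 480, 0]) cube([42, 42, 374]);
translate([454, 727, 0]) cube([42, 42, 374]);
translate([725, 727, 0]) cube([42, 42, 374]);


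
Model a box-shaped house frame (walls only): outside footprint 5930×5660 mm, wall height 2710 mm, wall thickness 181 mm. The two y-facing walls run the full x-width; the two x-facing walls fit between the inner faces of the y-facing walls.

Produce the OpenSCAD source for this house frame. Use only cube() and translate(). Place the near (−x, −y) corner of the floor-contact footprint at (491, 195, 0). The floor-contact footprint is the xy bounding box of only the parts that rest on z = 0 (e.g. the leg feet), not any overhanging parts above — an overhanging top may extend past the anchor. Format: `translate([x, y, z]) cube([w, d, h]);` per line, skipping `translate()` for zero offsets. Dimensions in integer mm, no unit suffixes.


translate([491, 195, 0]) cube([5930, 181, 2710]);
translate([491, 5674, 0]) cube([5930, 181, 2710]);
translate([491, 376, 0]) cube([181, 5298, 2710]);
translate([6240, 376, 0]) cube([181, 5298, 2710]);


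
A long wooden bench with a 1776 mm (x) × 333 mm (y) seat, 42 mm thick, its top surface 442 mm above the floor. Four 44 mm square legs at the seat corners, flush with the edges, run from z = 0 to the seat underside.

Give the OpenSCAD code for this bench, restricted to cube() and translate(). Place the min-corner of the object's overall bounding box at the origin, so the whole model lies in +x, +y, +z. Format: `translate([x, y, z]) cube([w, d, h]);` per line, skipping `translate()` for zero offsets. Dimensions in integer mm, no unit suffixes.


// leg_h = 442 − 42 = 400
translate([0, 0, 400]) cube([1776, 333, 42]);
cube([44, 44, 400]);
translate([0, 289, 0]) cube([44, 44, 400]);
translate([1732, 0, 0]) cube([44, 44, 400]);
translate([1732, 289, 0]) cube([44, 44, 400]);


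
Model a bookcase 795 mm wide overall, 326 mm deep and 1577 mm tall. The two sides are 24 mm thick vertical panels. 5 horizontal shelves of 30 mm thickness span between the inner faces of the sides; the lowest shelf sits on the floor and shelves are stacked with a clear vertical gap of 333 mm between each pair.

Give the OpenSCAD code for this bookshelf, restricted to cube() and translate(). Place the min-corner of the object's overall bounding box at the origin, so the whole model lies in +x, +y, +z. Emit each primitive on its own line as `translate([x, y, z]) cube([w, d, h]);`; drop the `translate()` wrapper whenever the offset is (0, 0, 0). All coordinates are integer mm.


cube([24, 326, 1577]);
translate([771, 0, 0]) cube([24, 326, 1577]);
translate([24, 0, 0]) cube([747, 326, 30]);
translate([24, 0, 363]) cube([747, 326, 30]);
translate([24, 0, 726]) cube([747, 326, 30]);
translate([24, 0, 1089]) cube([747, 326, 30]);
translate([24, 0, 1452]) cube([747, 326, 30]);


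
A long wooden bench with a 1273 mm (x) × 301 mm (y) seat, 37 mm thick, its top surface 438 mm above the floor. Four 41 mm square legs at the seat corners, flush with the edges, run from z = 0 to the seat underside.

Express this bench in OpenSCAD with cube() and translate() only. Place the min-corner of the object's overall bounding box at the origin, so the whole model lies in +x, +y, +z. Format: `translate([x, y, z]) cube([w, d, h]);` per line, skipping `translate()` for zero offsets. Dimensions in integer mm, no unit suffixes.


// leg_h = 438 − 37 = 401
translate([0, 0, 401]) cube([1273, 301, 37]);
cube([41, 41, 401]);
translate([0, 260, 0]) cube([41, 41, 401]);
translate([1232, 0, 0]) cube([41, 41, 401]);
translate([1232, 260, 0]) cube([41, 41, 401]);


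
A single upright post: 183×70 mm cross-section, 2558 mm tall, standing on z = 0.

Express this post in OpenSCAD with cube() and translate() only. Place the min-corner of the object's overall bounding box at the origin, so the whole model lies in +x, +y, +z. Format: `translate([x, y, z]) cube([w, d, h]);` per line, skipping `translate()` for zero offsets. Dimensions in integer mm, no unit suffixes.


cube([183, 70, 2558]);


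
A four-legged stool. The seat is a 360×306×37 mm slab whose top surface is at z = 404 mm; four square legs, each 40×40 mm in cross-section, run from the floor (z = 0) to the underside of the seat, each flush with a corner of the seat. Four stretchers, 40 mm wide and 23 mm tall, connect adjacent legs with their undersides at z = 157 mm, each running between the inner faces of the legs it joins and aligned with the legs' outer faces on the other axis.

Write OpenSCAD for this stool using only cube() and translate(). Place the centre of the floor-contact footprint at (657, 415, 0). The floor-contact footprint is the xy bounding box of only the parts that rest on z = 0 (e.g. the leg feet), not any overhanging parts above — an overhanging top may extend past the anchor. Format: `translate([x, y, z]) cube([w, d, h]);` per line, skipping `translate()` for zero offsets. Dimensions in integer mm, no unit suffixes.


translate([477, 262, 367]) cube([360, 306, 37]);
translate([477, 262, 0]) cube([40, 40, 367]);
translate([797, 262, 0]) cube([40, 40, 367]);
translate([477, 528, 0]) cube([40, 40, 367]);
translate([797, 528, 0]) cube([40, 40, 367]);
translate([517, 262, 157]) cube([280, 40, 23]);
translate([517, 528, 157]) cube([280, 40, 23]);
translate([477, 302, 157]) cube([40, 226, 23]);
translate([797, 302, 157]) cube([40, 226, 23]);


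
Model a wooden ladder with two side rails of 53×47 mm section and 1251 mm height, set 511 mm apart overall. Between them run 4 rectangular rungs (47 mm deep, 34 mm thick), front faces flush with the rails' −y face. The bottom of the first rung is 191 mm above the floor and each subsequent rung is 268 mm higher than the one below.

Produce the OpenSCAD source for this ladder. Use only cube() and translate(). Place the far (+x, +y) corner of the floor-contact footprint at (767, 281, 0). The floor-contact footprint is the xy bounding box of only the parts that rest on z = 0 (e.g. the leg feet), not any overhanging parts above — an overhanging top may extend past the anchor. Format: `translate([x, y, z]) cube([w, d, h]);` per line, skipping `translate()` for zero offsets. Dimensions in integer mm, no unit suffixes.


translate([256, 234, 0]) cube([53, 47, 1251]);
translate([714, 234, 0]) cube([53, 47, 1251]);
translate([309, 234, 191]) cube([405, 47, 34]);
translate([309, 234, 459]) cube([405, 47, 34]);
translate([309, 234, 727]) cube([405, 47, 34]);
translate([309, 234, 995]) cube([405, 47, 34]);


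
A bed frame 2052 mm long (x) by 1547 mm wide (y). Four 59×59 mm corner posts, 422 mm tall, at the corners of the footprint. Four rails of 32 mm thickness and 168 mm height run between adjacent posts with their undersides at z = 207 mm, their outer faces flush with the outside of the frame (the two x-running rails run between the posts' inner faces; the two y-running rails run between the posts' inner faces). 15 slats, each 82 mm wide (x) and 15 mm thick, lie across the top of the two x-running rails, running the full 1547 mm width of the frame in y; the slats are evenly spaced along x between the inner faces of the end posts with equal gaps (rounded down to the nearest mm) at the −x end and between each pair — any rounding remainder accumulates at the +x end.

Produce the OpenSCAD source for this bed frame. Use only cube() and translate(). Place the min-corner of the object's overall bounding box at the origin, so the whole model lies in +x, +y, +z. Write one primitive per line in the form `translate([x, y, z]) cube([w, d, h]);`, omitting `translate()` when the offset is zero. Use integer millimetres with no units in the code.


cube([59, 59, 422]);
translate([0, 1488, 0]) cube([59, 59, 422]);
translate([1993, 0, 0]) cube([59, 59, 422]);
translate([1993, 1488, 0]) cube([59, 59, 422]);
translate([59, 0, 207]) cube([1934, 32, 168]);
translate([59, 1515, 207]) cube([1934, 32, 168]);
translate([0, 59, 207]) cube([32, 1429, 168]);
translate([2020, 59, 207]) cube([32, 1429, 168]);
translate([103, 0, 375]) cube([82, 1547, 15]);
translate([229, 0, 375]) cube([82, 1547, 15]);
translate([355, 0, 375]) cube([82, 1547, 15]);
translate([481, 0, 375]) cube([82, 1547, 15]);
translate([607, 0, 375]) cube([82, 1547, 15]);
translate([733, 0, 375]) cube([82, 1547, 15]);
translate([859, 0, 375]) cube([82, 1547, 15]);
translate([985, 0, 375]) cube([82, 1547, 15]);
translate([1111, 0, 375]) cube([82, 1547, 15]);
translate([1237, 0, 375]) cube([82, 1547, 15]);
translate([1363, 0, 375]) cube([82, 1547, 15]);
translate([1489, 0, 375]) cube([82, 1547, 15]);
translate([1615, 0, 375]) cube([82, 1547, 15]);
translate([1741, 0, 375]) cube([82, 1547, 15]);
translate([1867, 0, 375]) cube([82, 1547, 15]);
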